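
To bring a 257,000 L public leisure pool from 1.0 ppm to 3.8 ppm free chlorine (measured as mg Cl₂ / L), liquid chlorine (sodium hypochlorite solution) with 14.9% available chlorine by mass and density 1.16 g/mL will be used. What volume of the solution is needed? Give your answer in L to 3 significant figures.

4.16 L

Chlorine deficit: 3.8 − 1.0 = 2.8 ppm = 2.8 mg/L as Cl₂.
Cl₂ equivalent needed: 2.8 mg/L × 257,000 L = 719,600 mg = 719.6 g.
Product at 14.9% available chlorine: 719.6 / 0.149 = 4830 g.
Volume at density 1.16 g/mL: 4830 g ÷ 1.16 g/mL = 4163 mL.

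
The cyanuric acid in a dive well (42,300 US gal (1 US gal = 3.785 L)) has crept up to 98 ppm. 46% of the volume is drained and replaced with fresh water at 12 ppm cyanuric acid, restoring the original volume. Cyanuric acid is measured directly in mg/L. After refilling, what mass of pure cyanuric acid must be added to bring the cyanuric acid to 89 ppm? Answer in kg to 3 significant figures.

Volume: 42,300 US gal × 3.785 L/gal = 160,106 L.
After draining 46% and refilling: 98 × 0.54 + 12 × 0.46 = 58.44 ppm.
Deficit to target: 89 − 58.44 = 30.56 mg/L.
Mass: 30.56 mg/L × 160,106 L = 4893 g cyanuric acid.

4.89 kg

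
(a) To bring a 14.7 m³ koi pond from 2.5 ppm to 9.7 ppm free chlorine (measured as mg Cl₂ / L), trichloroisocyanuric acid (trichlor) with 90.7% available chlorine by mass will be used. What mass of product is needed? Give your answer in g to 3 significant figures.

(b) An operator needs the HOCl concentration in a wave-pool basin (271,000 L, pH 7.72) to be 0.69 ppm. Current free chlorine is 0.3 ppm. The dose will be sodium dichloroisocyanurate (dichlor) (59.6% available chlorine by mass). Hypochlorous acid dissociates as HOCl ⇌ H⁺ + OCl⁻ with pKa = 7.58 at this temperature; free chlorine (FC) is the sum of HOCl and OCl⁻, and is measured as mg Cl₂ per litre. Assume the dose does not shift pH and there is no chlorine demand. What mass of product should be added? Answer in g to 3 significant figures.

(a) 117 g; (b) 610 g

(a) Volume: 14.7 m³ = 14,700 L.
(a) Chlorine deficit: 9.7 − 2.5 = 7.2 ppm = 7.2 mg/L as Cl₂.
(a) Cl₂ equivalent needed: 7.2 mg/L × 14,700 L = 105,800 mg = 105.8 g.
(a) Product at 90.7% available chlorine: 105.8 / 0.907 = 116.7 g.

(b) [OCl⁻]/[HOCl] = 10^(pH − pKa) = 10^(7.72 − 7.58) = 1.38; fraction as HOCl = 1/(1 + 1.38) = 0.4201.
(b) Free chlorine required for 0.69 ppm HOCl: 0.69 / 0.4201 = 1.642 ppm.
(b) FC to add: 1.642 − 0.3 = 1.342 mg/L as Cl₂.
(b) Cl₂ equivalent: 1.342 mg/L × 271,000 L = 363.8 g.
(b) Product at 59.6% available Cl: 363.8 / 0.596 = 610.4 g.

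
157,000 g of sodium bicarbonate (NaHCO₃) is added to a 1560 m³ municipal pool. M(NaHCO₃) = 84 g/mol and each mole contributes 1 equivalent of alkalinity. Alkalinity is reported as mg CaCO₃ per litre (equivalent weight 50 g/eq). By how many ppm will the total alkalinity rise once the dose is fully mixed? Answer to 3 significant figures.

59.9 ppm

Volume: 1560 m³ = 1,560,000 L.
Moles of NaHCO₃: 157,000 g ÷ 84 g/mol = 1869 mol → 1869 eq of alkalinity.
As CaCO₃: 1869 eq × 50 g/eq = 93,450 g.
Rise: 93,450 g / 1,560,000 L × 1000 = 59.91 mg/L.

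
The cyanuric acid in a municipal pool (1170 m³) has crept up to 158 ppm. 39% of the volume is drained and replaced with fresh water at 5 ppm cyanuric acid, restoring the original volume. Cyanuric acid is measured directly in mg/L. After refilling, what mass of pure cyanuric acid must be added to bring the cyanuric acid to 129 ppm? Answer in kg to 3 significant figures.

35.9 kg

Volume: 1170 m³ = 1,170,000 L.
After draining 39% and refilling: 158 × 0.61 + 5 × 0.39 = 98.33 ppm.
Deficit to target: 129 − 98.33 = 30.67 mg/L.
Mass: 30.67 mg/L × 1,170,000 L = 35,880 g cyanuric acid.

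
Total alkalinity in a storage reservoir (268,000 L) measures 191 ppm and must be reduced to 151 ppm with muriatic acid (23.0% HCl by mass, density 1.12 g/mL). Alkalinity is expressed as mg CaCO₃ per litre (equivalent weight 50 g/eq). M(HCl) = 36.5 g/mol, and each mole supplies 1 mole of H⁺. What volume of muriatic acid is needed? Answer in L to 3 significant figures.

30.4 L

Alkalinity to neutralize: (191 − 151) = 40 mg/L as CaCO₃ × 268,000 L = 10,720 g as CaCO₃.
Equivalents of H⁺ required: 10,720 ÷ 50 g/eq = 214.4 eq = 214.4 mol HCl.
Mass of HCl: 214.4 × 36.5 = 7826 g.
Mass of 23.0% solution: 7826 / 0.23 = 34,020 g.
Volume: 34,020 g ÷ 1.12 g/mL = 30,380 mL.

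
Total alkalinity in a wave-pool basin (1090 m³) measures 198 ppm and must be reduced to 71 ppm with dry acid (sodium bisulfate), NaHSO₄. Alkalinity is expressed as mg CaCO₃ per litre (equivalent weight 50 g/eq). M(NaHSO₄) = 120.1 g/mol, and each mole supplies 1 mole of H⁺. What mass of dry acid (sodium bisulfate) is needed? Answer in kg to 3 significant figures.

Volume: 1090 m³ = 1,090,000 L.
Alkalinity to neutralize: (198 − 71) = 127 mg/L as CaCO₃ × 1,090,000 L = 138,400 g as CaCO₃.
Equivalents of H⁺ required: 138,400 ÷ 50 g/eq = 2769 eq = 2769 mol NaHSO₄.
Mass of NaHSO₄: 2769 × 120.1 = 332,500 g.

333 kg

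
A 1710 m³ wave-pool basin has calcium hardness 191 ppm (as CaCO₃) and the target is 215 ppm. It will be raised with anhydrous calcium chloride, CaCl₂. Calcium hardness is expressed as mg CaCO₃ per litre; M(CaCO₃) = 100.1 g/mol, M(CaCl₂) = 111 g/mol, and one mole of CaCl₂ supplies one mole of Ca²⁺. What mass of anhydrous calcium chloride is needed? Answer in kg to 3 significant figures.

45.5 kg

Volume: 1710 m³ = 1,710,000 L.
Hardness to add: (215 − 191) = 24 mg/L as CaCO₃ × 1,710,000 L = 41,040 g as CaCO₃.
Moles of Ca²⁺ (1 mol Ca²⁺ ≡ 1 mol CaCO₃): 41,040 / 100.1 g/mol = 410 mol.
Mass of CaCl₂: 410 × 111 = 45,510 g.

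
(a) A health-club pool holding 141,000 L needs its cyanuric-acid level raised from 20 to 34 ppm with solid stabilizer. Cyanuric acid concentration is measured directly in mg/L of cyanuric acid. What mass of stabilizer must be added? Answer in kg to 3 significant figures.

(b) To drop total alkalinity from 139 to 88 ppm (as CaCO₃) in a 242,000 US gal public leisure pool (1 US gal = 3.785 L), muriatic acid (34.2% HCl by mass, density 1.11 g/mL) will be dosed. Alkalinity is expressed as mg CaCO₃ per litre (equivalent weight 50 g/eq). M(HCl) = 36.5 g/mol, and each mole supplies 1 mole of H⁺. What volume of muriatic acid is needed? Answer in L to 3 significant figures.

(a) 1.97 kg; (b) 89.8 L

(a) CYA to add: (34 − 20) = 14 mg/L × 141,000 L = 1974 g cyanuric acid.

(b) Volume: 242,000 US gal × 3.785 L/gal = 915,970 L.
(b) Alkalinity to neutralize: (139 − 88) = 51 mg/L as CaCO₃ × 915,970 L = 46,710 g as CaCO₃.
(b) Equivalents of H⁺ required: 46,710 ÷ 50 g/eq = 934.3 eq = 934.3 mol HCl.
(b) Mass of HCl: 934.3 × 36.5 = 34,100 g.
(b) Mass of 34.2% solution: 34,100 / 0.342 = 99,710 g.
(b) Volume: 99,710 g ÷ 1.11 g/mL = 89,830 mL.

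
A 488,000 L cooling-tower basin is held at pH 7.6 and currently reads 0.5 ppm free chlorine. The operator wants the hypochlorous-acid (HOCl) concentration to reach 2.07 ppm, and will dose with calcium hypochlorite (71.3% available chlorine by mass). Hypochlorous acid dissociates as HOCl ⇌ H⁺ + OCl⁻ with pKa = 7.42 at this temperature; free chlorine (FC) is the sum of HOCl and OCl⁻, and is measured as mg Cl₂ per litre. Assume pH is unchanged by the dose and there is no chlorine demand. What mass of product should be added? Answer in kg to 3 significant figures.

[OCl⁻]/[HOCl] = 10^(pH − pKa) = 10^(7.6 − 7.42) = 1.514; fraction as HOCl = 1/(1 + 1.514) = 0.3978.
Free chlorine required for 2.07 ppm HOCl: 2.07 / 0.3978 = 5.203 ppm.
FC to add: 5.203 − 0.5 = 4.703 mg/L as Cl₂.
Cl₂ equivalent: 4.703 mg/L × 488,000 L = 2295 g.
Product at 71.3% available Cl: 2295 / 0.713 = 3219 g.

3.22 kg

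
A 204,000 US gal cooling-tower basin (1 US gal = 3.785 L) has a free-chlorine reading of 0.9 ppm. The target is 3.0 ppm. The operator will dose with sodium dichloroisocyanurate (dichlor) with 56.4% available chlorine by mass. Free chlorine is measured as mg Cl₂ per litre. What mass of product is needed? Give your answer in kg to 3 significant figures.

2.87 kg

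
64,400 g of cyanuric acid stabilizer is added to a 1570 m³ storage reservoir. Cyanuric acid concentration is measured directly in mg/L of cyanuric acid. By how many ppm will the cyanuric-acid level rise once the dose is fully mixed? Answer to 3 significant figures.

Volume: 1570 m³ = 1,570,000 L.
Rise: 64,400 g / 1,570,000 L × 1000 = 41.02 mg/L.

41.0 ppm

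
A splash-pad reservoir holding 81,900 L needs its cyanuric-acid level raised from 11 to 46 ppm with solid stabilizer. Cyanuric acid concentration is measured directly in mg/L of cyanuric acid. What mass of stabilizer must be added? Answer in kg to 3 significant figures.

CYA to add: (46 − 11) = 35 mg/L × 81,900 L = 2866 g cyanuric acid.

2.87 kg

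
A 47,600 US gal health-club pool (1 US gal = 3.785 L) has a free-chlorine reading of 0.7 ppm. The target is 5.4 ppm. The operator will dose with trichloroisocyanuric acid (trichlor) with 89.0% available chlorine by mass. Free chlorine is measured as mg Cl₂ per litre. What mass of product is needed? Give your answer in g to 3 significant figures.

951 g

Volume: 47,600 US gal × 3.785 L/gal = 180,166 L.
Chlorine deficit: 5.4 − 0.7 = 4.7 ppm = 4.7 mg/L as Cl₂.
Cl₂ equivalent needed: 4.7 mg/L × 180,166 L = 846,800 mg = 846.8 g.
Product at 89.0% available chlorine: 846.8 / 0.89 = 951.4 g.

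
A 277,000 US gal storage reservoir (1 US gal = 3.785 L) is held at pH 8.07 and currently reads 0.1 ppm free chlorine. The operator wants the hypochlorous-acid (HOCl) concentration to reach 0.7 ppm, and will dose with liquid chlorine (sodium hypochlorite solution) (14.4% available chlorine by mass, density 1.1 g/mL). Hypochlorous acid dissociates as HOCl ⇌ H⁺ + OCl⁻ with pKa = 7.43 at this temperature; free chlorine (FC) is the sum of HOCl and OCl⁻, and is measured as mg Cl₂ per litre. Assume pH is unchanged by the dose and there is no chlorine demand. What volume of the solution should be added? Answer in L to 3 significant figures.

24.2 L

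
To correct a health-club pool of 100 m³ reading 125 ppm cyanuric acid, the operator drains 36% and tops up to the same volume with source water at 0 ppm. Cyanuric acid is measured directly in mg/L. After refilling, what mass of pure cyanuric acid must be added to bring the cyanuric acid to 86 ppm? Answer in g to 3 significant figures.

600 g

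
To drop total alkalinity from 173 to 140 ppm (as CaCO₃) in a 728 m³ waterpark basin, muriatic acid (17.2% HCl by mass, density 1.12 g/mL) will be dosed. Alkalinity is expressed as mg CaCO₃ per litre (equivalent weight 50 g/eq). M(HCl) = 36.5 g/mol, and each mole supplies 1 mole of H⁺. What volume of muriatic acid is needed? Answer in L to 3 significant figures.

Volume: 728 m³ = 728,000 L.
Alkalinity to neutralize: (173 − 140) = 33 mg/L as CaCO₃ × 728,000 L = 24,020 g as CaCO₃.
Equivalents of H⁺ required: 24,020 ÷ 50 g/eq = 480.5 eq = 480.5 mol HCl.
Mass of HCl: 480.5 × 36.5 = 17,540 g.
Mass of 17.2% solution: 17,540 / 0.172 = 102,000 g.
Volume: 102,000 g ÷ 1.12 g/mL = 91,040 mL.

91.0 L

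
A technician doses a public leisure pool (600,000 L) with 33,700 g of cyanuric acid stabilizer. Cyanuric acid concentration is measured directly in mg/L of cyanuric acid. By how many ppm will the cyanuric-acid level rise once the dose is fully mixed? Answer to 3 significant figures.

Rise: 33,700 g / 600,000 L × 1000 = 56.17 mg/L.

56.2 ppm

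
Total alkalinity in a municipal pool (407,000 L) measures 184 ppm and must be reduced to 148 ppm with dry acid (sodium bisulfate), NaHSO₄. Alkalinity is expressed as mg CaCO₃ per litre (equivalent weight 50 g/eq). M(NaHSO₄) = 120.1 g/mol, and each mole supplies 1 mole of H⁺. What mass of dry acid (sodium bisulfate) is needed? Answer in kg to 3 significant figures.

Alkalinity to neutralize: (184 − 148) = 36 mg/L as CaCO₃ × 407,000 L = 14,650 g as CaCO₃.
Equivalents of H⁺ required: 14,650 ÷ 50 g/eq = 293 eq = 293 mol NaHSO₄.
Mass of NaHSO₄: 293 × 120.1 = 35,190 g.

35.2 kg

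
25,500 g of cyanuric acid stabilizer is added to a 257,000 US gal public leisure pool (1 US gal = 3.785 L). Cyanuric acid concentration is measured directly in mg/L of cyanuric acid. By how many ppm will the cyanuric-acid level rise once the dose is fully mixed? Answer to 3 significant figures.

26.2 ppm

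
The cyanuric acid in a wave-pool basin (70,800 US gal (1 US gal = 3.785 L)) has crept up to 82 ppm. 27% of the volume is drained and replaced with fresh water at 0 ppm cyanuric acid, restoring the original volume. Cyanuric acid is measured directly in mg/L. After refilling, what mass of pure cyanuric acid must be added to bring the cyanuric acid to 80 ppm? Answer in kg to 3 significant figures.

Volume: 70,800 US gal × 3.785 L/gal = 267,978 L.
After draining 27% and refilling: 82 × 0.73 + 0 × 0.27 = 59.86 ppm.
Deficit to target: 80 − 59.86 = 20.14 mg/L.
Mass: 20.14 mg/L × 267,978 L = 5397 g cyanuric acid.

5.40 kg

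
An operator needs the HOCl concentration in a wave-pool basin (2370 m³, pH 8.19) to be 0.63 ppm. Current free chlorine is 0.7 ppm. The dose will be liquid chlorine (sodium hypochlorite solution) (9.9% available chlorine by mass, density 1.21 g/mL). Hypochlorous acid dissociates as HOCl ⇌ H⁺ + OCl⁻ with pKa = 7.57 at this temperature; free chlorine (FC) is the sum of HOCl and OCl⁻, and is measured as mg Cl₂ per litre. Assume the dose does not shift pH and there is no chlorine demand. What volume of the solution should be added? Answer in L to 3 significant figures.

50.6 L

Volume: 2370 m³ = 2,370,000 L.
[OCl⁻]/[HOCl] = 10^(pH − pKa) = 10^(8.19 − 7.57) = 4.169; fraction as HOCl = 1/(1 + 4.169) = 0.1935.
Free chlorine required for 0.63 ppm HOCl: 0.63 / 0.1935 = 3.256 ppm.
FC to add: 3.256 − 0.7 = 2.556 mg/L as Cl₂.
Cl₂ equivalent: 2.556 mg/L × 2,370,000 L = 6058 g.
Product at 9.9% available Cl: 6058 / 0.099 = 61,200 g.
Volume: 61,200 g ÷ 1.21 g/mL = 50,570 mL.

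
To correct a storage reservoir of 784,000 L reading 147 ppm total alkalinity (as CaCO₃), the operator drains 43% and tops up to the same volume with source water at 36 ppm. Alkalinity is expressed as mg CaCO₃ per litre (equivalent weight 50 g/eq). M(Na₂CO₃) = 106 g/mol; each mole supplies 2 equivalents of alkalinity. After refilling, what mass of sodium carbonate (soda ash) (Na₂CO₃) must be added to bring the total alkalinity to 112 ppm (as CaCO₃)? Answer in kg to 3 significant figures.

10.6 kg

After draining 43% and refilling: 147 × 0.57 + 36 × 0.43 = 99.27 ppm.
Deficit to target: 112 − 99.27 = 12.73 mg/L.
As CaCO₃: 12.73 mg/L × 784,000 L = 9980 g; ÷ 50 g/eq ÷ 2 = 99.8 mol Na₂CO₃.
Mass: 99.8 × 106 = 10,580 g.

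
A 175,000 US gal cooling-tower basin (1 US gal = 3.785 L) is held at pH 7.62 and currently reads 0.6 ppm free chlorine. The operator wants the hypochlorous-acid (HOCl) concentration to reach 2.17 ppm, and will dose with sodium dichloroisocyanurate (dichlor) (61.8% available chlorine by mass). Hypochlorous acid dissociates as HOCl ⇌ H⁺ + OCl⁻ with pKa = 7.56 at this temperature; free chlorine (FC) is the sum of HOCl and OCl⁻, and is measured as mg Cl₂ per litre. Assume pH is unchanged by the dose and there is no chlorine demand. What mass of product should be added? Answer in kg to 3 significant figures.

Volume: 175,000 US gal × 3.785 L/gal = 662,375 L.
[OCl⁻]/[HOCl] = 10^(pH − pKa) = 10^(7.62 − 7.56) = 1.148; fraction as HOCl = 1/(1 + 1.148) = 0.4655.
Free chlorine required for 2.17 ppm HOCl: 2.17 / 0.4655 = 4.661 ppm.
FC to add: 4.661 − 0.6 = 4.061 mg/L as Cl₂.
Cl₂ equivalent: 4.061 mg/L × 662,375 L = 2690 g.
Product at 61.8% available Cl: 2690 / 0.618 = 4353 g.

4.35 kg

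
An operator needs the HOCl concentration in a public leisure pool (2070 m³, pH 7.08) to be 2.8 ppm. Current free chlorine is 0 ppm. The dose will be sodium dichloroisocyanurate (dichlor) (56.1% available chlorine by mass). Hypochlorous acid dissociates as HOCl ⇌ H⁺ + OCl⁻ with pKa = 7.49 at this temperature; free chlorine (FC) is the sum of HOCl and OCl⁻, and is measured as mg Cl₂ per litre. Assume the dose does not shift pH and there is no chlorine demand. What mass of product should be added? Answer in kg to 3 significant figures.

Volume: 2070 m³ = 2,070,000 L.
[OCl⁻]/[HOCl] = 10^(pH − pKa) = 10^(7.08 − 7.49) = 0.389; fraction as HOCl = 1/(1 + 0.389) = 0.7199.
Free chlorine required for 2.8 ppm HOCl: 2.8 / 0.7199 = 3.889 ppm.
FC to add: 3.889 − 0 = 3.889 mg/L as Cl₂.
Cl₂ equivalent: 3.889 mg/L × 2,070,000 L = 8051 g.
Product at 56.1% available Cl: 8051 / 0.561 = 14,350 g.

14.4 kg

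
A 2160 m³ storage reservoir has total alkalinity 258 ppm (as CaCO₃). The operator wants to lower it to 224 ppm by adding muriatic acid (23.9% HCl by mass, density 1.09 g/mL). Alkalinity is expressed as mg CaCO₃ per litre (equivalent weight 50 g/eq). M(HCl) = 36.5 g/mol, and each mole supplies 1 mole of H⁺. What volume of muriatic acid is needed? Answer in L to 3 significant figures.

206 L

Volume: 2160 m³ = 2,160,000 L.
Alkalinity to neutralize: (258 − 224) = 34 mg/L as CaCO₃ × 2,160,000 L = 73,440 g as CaCO₃.
Equivalents of H⁺ required: 73,440 ÷ 50 g/eq = 1469 eq = 1469 mol HCl.
Mass of HCl: 1469 × 36.5 = 53,610 g.
Mass of 23.9% solution: 53,610 / 0.239 = 224,300 g.
Volume: 224,300 g ÷ 1.09 g/mL = 205,800 mL.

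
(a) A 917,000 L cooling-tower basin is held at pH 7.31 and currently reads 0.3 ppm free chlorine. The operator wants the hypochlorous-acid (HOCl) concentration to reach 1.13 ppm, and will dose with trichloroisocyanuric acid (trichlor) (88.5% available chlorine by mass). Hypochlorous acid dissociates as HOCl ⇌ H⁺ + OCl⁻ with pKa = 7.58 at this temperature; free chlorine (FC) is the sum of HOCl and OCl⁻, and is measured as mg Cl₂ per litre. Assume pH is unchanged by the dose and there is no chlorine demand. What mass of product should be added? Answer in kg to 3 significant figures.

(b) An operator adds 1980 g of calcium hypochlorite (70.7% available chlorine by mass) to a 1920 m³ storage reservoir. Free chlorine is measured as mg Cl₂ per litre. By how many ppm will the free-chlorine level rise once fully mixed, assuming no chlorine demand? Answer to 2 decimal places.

(a) 1.49 kg; (b) 0.73 ppm

(a) [OCl⁻]/[HOCl] = 10^(pH − pKa) = 10^(7.31 − 7.58) = 0.537; fraction as HOCl = 1/(1 + 0.537) = 0.6506.
(a) Free chlorine required for 1.13 ppm HOCl: 1.13 / 0.6506 = 1.737 ppm.
(a) FC to add: 1.737 − 0.3 = 1.437 mg/L as Cl₂.
(a) Cl₂ equivalent: 1.437 mg/L × 917,000 L = 1318 g.
(a) Product at 88.5% available Cl: 1318 / 0.885 = 1489 g.

(b) Volume: 1920 m³ = 1,920,000 L.
(b) Available chlorine delivered: 1980 g × 0.707 = 1400 g as Cl₂.
(b) Concentration rise: 1400 g / 1,920,000 L = 0.7291 mg/L = 0.73 ppm.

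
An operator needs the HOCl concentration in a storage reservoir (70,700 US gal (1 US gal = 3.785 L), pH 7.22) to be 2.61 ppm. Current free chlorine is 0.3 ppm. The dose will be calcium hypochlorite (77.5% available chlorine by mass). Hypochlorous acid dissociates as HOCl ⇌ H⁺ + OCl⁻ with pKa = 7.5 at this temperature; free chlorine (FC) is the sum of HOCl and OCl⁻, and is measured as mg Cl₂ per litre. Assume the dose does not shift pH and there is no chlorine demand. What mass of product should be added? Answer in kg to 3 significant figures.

1.27 kg

Volume: 70,700 US gal × 3.785 L/gal = 267,600 L.
[OCl⁻]/[HOCl] = 10^(pH − pKa) = 10^(7.22 − 7.5) = 0.5248; fraction as HOCl = 1/(1 + 0.5248) = 0.6558.
Free chlorine required for 2.61 ppm HOCl: 2.61 / 0.6558 = 3.98 ppm.
FC to add: 3.98 − 0.3 = 3.68 mg/L as Cl₂.
Cl₂ equivalent: 3.68 mg/L × 267,600 L = 984.7 g.
Product at 77.5% available Cl: 984.7 / 0.775 = 1271 g.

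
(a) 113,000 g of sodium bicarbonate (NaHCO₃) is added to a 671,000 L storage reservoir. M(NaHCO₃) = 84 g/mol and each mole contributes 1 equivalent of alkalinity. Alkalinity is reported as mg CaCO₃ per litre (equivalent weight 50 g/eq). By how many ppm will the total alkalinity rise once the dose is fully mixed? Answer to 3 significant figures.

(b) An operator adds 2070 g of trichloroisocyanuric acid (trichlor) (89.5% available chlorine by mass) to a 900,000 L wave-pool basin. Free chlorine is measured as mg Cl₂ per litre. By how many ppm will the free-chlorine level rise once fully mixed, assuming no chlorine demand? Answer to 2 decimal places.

(a) Moles of NaHCO₃: 113,000 g ÷ 84 g/mol = 1345 mol → 1345 eq of alkalinity.
(a) As CaCO₃: 1345 eq × 50 g/eq = 67,260 g.
(a) Rise: 67,260 g / 671,000 L × 1000 = 100.2 mg/L.

(b) Available chlorine delivered: 2070 g × 0.895 = 1853 g as Cl₂.
(b) Concentration rise: 1853 g / 900,000 L = 2.058 mg/L = 2.06 ppm.

(a) 100 ppm; (b) 2.06 ppm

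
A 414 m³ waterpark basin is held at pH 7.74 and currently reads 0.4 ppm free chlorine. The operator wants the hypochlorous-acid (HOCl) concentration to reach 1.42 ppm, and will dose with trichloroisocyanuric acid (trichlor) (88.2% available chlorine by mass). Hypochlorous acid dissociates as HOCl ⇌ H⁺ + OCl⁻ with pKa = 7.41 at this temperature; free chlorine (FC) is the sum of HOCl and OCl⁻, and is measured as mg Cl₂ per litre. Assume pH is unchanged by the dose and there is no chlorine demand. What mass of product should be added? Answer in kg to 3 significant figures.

1.90 kg

Volume: 414 m³ = 414,000 L.
[OCl⁻]/[HOCl] = 10^(pH − pKa) = 10^(7.74 − 7.41) = 2.138; fraction as HOCl = 1/(1 + 2.138) = 0.3187.
Free chlorine required for 1.42 ppm HOCl: 1.42 / 0.3187 = 4.456 ppm.
FC to add: 4.456 − 0.4 = 4.056 mg/L as Cl₂.
Cl₂ equivalent: 4.056 mg/L × 414,000 L = 1679 g.
Product at 88.2% available Cl: 1679 / 0.882 = 1904 g.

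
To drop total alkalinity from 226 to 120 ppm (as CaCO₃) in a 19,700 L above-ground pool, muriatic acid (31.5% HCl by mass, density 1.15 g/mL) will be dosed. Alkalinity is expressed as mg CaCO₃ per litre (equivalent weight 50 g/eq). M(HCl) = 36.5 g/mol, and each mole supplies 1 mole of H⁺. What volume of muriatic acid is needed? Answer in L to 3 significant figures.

4.21 L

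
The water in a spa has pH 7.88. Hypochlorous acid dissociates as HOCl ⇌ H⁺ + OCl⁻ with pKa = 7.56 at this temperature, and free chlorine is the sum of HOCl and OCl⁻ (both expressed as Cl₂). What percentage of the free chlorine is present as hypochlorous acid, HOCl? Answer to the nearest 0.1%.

32.4%

[OCl⁻]/[HOCl] = 10^(pH − pKa) = 10^(7.88 − 7.56) = 10^0.32 = 2.089.
Fraction as HOCl = 1 / (1 + 2.089) = 0.3237.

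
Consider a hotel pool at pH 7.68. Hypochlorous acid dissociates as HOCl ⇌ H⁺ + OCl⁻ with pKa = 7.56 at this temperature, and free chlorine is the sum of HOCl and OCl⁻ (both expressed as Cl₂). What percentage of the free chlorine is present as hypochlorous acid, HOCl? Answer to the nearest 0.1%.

43.1%

[OCl⁻]/[HOCl] = 10^(pH − pKa) = 10^(7.68 − 7.56) = 10^0.12 = 1.318.
Fraction as HOCl = 1 / (1 + 1.318) = 0.4314.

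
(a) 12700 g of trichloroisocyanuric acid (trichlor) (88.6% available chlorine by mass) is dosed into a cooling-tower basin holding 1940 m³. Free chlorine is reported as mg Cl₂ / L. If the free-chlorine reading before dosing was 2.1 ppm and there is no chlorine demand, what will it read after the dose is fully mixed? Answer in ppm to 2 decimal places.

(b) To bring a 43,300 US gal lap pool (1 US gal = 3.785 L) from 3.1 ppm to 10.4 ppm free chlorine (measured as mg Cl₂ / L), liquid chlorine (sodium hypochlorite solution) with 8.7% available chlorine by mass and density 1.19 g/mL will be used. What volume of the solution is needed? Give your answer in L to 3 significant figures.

(a) 7.90 ppm; (b) 11.6 L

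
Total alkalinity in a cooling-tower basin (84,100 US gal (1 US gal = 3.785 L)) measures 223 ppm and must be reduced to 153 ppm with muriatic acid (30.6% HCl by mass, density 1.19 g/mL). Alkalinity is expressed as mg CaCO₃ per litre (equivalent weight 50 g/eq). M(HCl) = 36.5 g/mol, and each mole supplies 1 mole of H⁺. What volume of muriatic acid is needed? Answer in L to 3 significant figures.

Volume: 84,100 US gal × 3.785 L/gal = 318,318 L.
Alkalinity to neutralize: (223 − 153) = 70 mg/L as CaCO₃ × 318,318 L = 22,280 g as CaCO₃.
Equivalents of H⁺ required: 22,280 ÷ 50 g/eq = 445.6 eq = 445.6 mol HCl.
Mass of HCl: 445.6 × 36.5 = 16,270 g.
Mass of 30.6% solution: 16,270 / 0.306 = 53,160 g.
Volume: 53,160 g ÷ 1.19 g/mL = 44,670 mL.

44.7 L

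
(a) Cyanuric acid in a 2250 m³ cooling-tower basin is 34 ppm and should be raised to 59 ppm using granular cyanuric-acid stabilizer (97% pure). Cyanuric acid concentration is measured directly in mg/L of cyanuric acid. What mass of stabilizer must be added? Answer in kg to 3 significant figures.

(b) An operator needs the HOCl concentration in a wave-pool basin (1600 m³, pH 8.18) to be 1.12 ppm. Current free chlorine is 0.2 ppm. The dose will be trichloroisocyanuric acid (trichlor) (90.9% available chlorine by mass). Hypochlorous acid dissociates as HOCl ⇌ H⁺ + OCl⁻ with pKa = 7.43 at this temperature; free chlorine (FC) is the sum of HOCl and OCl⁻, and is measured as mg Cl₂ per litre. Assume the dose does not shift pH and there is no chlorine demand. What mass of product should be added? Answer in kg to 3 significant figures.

(a) Volume: 2250 m³ = 2,250,000 L.
(a) CYA to add: (59 − 34) = 25 mg/L × 2,250,000 L = 56,250 g cyanuric acid.
(a) At 97% purity: 56,250 / 0.97 = 57,990 g product.

(b) Volume: 1600 m³ = 1,600,000 L.
(b) [OCl⁻]/[HOCl] = 10^(pH − pKa) = 10^(8.18 − 7.43) = 5.623; fraction as HOCl = 1/(1 + 5.623) = 0.151.
(b) Free chlorine required for 1.12 ppm HOCl: 1.12 / 0.151 = 7.418 ppm.
(b) FC to add: 7.418 − 0.2 = 7.218 mg/L as Cl₂.
(b) Cl₂ equivalent: 7.218 mg/L × 1,600,000 L = 11,550 g.
(b) Product at 90.9% available Cl: 11,550 / 0.909 = 12,710 g.

(a) 58.0 kg; (b) 12.7 kg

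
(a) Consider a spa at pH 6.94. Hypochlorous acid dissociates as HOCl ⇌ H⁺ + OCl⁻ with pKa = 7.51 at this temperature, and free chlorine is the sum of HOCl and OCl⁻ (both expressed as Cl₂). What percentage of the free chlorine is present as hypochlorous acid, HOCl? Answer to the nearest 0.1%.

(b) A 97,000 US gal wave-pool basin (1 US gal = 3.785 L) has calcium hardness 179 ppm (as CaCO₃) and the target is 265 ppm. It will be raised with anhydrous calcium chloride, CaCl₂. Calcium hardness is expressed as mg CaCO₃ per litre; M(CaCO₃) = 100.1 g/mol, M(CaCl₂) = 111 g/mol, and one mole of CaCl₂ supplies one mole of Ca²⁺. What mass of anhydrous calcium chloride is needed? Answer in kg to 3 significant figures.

(a) [OCl⁻]/[HOCl] = 10^(pH − pKa) = 10^(6.94 − 7.51) = 10^-0.57 = 0.2692.
(a) Fraction as HOCl = 1 / (1 + 0.2692) = 0.7879.

(b) Volume: 97,000 US gal × 3.785 L/gal = 367,145 L.
(b) Hardness to add: (265 − 179) = 86 mg/L as CaCO₃ × 367,145 L = 31,570 g as CaCO₃.
(b) Moles of Ca²⁺ (1 mol Ca²⁺ ≡ 1 mol CaCO₃): 31,570 / 100.1 g/mol = 315.4 mol.
(b) Mass of CaCl₂: 315.4 × 111 = 35,010 g.

(a) 78.8%; (b) 35.0 kg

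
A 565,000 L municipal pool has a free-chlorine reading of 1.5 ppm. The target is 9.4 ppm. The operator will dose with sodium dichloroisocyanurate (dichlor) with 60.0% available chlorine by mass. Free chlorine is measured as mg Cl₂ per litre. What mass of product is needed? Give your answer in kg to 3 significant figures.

7.44 kg

Chlorine deficit: 9.4 − 1.5 = 7.9 ppm = 7.9 mg/L as Cl₂.
Cl₂ equivalent needed: 7.9 mg/L × 565,000 L = 4,464,000 mg = 4464 g.
Product at 60.0% available chlorine: 4464 / 0.6 = 7439 g.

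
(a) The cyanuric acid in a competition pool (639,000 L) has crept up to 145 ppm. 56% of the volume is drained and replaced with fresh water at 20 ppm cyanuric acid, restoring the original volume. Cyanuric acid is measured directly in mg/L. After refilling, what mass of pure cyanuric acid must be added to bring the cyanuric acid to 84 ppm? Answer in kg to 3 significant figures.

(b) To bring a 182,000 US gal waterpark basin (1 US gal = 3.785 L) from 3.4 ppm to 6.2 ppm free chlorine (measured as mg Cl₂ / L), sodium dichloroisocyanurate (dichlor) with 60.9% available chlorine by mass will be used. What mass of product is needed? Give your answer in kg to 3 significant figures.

(a) 5.75 kg; (b) 3.17 kg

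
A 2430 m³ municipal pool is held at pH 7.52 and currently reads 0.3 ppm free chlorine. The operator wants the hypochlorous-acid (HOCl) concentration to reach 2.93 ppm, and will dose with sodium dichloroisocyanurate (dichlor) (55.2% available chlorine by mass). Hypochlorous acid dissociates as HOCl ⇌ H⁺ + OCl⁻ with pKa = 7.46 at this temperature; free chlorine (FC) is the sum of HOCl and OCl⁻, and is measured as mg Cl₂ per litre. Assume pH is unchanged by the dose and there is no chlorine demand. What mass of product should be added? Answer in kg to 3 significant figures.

Volume: 2430 m³ = 2,430,000 L.
[OCl⁻]/[HOCl] = 10^(pH − pKa) = 10^(7.52 − 7.46) = 1.148; fraction as HOCl = 1/(1 + 1.148) = 0.4655.
Free chlorine required for 2.93 ppm HOCl: 2.93 / 0.4655 = 6.294 ppm.
FC to add: 6.294 − 0.3 = 5.994 mg/L as Cl₂.
Cl₂ equivalent: 5.994 mg/L × 2,430,000 L = 14,570 g.
Product at 55.2% available Cl: 14,570 / 0.552 = 26,390 g.

26.4 kg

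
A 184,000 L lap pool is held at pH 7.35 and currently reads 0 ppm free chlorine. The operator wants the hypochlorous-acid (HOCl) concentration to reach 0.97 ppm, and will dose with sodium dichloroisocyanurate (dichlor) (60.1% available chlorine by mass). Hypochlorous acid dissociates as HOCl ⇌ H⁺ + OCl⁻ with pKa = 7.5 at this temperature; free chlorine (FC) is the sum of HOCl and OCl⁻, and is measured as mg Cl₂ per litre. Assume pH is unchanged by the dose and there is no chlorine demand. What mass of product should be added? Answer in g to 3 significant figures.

[OCl⁻]/[HOCl] = 10^(pH − pKa) = 10^(7.35 − 7.5) = 0.7079; fraction as HOCl = 1/(1 + 0.7079) = 0.5855.
Free chlorine required for 0.97 ppm HOCl: 0.97 / 0.5855 = 1.657 ppm.
FC to add: 1.657 − 0 = 1.657 mg/L as Cl₂.
Cl₂ equivalent: 1.657 mg/L × 184,000 L = 304.8 g.
Product at 60.1% available Cl: 304.8 / 0.601 = 507.2 g.

507 g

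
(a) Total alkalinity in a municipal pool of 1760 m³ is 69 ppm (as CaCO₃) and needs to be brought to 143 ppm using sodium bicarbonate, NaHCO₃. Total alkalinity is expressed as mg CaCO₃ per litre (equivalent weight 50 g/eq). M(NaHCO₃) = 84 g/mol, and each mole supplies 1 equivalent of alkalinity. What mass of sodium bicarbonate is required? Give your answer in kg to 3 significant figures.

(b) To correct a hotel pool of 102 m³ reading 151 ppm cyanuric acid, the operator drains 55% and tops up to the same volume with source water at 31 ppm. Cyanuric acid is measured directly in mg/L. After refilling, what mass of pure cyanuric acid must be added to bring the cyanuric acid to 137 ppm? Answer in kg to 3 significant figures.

(a) Volume: 1760 m³ = 1,760,000 L.
(a) Alkalinity to add: (143 − 69) = 74 mg/L as CaCO₃ × 1,760,000 L = 130,200 g as CaCO₃.
(a) Equivalents: 130,200 g ÷ 50 g/eq = 2605 eq.
(a) NaHCO₃ supplies 1 eq per mole → 2605 mol.
(a) Mass: 2605 mol × 84 g/mol = 218,800 g.

(b) Volume: 102 m³ = 102,000 L.
(b) After draining 55% and refilling: 151 × 0.45 + 31 × 0.55 = 85 ppm.
(b) Deficit to target: 137 − 85 = 52 mg/L.
(b) Mass: 52 mg/L × 102,000 L = 5304 g cyanuric acid.

(a) 219 kg; (b) 5.30 kg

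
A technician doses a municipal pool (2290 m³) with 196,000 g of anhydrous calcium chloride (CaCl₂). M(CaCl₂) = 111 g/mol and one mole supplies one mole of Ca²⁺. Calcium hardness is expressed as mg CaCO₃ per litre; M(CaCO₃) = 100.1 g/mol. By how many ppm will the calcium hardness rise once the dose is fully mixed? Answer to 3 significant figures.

77.2 ppm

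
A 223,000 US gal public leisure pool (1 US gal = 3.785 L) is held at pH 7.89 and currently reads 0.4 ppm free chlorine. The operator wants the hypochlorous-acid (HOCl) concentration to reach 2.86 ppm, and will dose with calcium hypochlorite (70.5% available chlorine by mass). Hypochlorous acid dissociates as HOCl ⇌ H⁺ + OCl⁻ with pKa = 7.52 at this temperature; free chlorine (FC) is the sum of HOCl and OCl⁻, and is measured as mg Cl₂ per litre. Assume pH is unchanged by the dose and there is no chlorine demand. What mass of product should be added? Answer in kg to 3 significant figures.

11.0 kg

Volume: 223,000 US gal × 3.785 L/gal = 844,055 L.
[OCl⁻]/[HOCl] = 10^(pH − pKa) = 10^(7.89 − 7.52) = 2.344; fraction as HOCl = 1/(1 + 2.344) = 0.299.
Free chlorine required for 2.86 ppm HOCl: 2.86 / 0.299 = 9.564 ppm.
FC to add: 9.564 − 0.4 = 9.164 mg/L as Cl₂.
Cl₂ equivalent: 9.164 mg/L × 844,055 L = 7735 g.
Product at 70.5% available Cl: 7735 / 0.705 = 10,970 g.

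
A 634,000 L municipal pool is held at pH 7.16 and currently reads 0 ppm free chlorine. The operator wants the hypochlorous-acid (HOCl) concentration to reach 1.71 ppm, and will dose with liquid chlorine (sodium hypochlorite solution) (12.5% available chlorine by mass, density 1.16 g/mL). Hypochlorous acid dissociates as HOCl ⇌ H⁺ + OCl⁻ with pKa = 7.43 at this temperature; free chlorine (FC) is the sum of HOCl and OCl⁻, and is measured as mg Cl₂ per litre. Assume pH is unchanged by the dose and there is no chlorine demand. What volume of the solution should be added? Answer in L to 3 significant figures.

[OCl⁻]/[HOCl] = 10^(pH − pKa) = 10^(7.16 − 7.43) = 0.537; fraction as HOCl = 1/(1 + 0.537) = 0.6506.
Free chlorine required for 1.71 ppm HOCl: 1.71 / 0.6506 = 2.628 ppm.
FC to add: 2.628 − 0 = 2.628 mg/L as Cl₂.
Cl₂ equivalent: 2.628 mg/L × 634,000 L = 1666 g.
Product at 12.5% available Cl: 1666 / 0.125 = 13,330 g.
Volume: 13,330 g ÷ 1.16 g/mL = 11,490 mL.

11.5 L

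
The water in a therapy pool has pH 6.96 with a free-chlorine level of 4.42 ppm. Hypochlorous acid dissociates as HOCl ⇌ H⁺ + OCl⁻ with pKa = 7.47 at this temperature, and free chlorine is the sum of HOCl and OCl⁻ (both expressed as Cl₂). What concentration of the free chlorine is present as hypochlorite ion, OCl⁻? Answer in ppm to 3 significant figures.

1.04 ppm

[OCl⁻]/[HOCl] = 10^(pH − pKa) = 10^(6.96 − 7.47) = 10^-0.51 = 0.309.
Fraction as HOCl = 1 / (1 + 0.309) = 0.7639.
OCl⁻ = (1 − 0.7639) × 4.42 ppm = 1.043 ppm.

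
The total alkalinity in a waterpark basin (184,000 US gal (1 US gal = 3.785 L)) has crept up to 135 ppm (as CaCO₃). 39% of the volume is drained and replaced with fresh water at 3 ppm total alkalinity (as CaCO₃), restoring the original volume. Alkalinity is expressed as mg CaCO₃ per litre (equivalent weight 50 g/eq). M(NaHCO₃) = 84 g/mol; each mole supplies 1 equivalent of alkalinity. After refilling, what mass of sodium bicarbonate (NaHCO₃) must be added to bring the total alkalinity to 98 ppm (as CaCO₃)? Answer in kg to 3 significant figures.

Volume: 184,000 US gal × 3.785 L/gal = 696,440 L.
After draining 39% and refilling: 135 × 0.61 + 3 × 0.39 = 83.52 ppm.
Deficit to target: 98 − 83.52 = 14.48 mg/L.
As CaCO₃: 14.48 mg/L × 696,440 L = 10,080 g; ÷ 50 g/eq ÷ 1 = 201.7 mol NaHCO₃.
Mass: 201.7 × 84 = 16,940 g.

16.9 kg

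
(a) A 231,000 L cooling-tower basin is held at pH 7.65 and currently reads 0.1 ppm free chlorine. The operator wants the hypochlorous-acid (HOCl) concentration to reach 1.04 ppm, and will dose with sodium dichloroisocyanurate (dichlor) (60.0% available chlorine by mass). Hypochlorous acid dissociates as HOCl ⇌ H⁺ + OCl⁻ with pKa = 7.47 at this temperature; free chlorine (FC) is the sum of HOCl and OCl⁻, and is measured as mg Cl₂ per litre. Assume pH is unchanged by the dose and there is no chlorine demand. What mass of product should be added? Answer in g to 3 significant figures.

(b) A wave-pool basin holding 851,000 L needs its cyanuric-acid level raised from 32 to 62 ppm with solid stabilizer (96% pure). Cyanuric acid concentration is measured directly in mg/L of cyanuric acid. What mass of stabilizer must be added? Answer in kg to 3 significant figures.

(a) 968 g; (b) 26.6 kg

(a) [OCl⁻]/[HOCl] = 10^(pH − pKa) = 10^(7.65 − 7.47) = 1.514; fraction as HOCl = 1/(1 + 1.514) = 0.3978.
(a) Free chlorine required for 1.04 ppm HOCl: 1.04 / 0.3978 = 2.614 ppm.
(a) FC to add: 2.614 − 0.1 = 2.514 mg/L as Cl₂.
(a) Cl₂ equivalent: 2.514 mg/L × 231,000 L = 580.8 g.
(a) Product at 60.0% available Cl: 580.8 / 0.6 = 967.9 g.

(b) CYA to add: (62 − 32) = 30 mg/L × 851,000 L = 25,530 g cyanuric acid.
(b) At 96% purity: 25,530 / 0.96 = 26,590 g product.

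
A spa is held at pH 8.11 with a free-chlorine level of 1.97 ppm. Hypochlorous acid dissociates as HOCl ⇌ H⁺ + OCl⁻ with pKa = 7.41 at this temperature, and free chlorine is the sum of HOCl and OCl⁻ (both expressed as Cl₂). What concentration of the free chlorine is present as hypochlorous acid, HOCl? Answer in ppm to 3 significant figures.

0.328 ppm

[OCl⁻]/[HOCl] = 10^(pH − pKa) = 10^(8.11 − 7.41) = 10^0.70 = 5.012.
Fraction as HOCl = 1 / (1 + 5.012) = 0.1663.
HOCl = 0.1663 × 1.97 ppm = 0.3277 ppm.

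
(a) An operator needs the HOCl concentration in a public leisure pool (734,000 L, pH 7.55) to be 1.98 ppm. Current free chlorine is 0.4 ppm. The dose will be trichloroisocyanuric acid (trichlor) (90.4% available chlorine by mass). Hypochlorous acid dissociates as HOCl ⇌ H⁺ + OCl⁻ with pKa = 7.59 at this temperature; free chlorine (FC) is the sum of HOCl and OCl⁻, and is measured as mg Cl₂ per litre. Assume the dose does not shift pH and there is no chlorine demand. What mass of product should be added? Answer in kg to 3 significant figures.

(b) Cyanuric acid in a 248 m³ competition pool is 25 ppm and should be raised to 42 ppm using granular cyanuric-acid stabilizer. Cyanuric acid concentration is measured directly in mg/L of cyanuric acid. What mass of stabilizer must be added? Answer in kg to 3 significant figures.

(a) [OCl⁻]/[HOCl] = 10^(pH − pKa) = 10^(7.55 − 7.59) = 0.912; fraction as HOCl = 1/(1 + 0.912) = 0.523.
(a) Free chlorine required for 1.98 ppm HOCl: 1.98 / 0.523 = 3.786 ppm.
(a) FC to add: 3.786 − 0.4 = 3.386 mg/L as Cl₂.
(a) Cl₂ equivalent: 3.386 mg/L × 734,000 L = 2485 g.
(a) Product at 90.4% available Cl: 2485 / 0.904 = 2749 g.

(b) Volume: 248 m³ = 248,000 L.
(b) CYA to add: (42 − 25) = 17 mg/L × 248,000 L = 4216 g cyanuric acid.

(a) 2.75 kg; (b) 4.22 kg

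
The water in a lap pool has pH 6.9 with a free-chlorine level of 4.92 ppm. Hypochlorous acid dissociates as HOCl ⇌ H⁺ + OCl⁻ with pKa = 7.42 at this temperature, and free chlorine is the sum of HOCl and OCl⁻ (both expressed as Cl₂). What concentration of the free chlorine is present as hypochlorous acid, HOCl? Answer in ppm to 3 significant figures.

[OCl⁻]/[HOCl] = 10^(pH − pKa) = 10^(6.9 − 7.42) = 10^-0.52 = 0.302.
Fraction as HOCl = 1 / (1 + 0.302) = 0.7681.
HOCl = 0.7681 × 4.92 ppm = 3.779 ppm.

3.78 ppm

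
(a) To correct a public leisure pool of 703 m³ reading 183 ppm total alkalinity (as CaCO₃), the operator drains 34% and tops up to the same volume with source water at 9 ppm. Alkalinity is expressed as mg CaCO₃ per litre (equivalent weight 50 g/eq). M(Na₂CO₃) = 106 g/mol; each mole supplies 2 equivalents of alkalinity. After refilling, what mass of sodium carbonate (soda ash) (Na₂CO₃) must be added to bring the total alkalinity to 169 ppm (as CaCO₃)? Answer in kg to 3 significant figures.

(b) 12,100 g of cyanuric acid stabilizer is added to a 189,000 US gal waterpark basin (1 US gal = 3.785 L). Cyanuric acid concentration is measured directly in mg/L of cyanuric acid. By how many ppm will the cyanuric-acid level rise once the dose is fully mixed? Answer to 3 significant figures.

(a) Volume: 703 m³ = 703,000 L.
(a) After draining 34% and refilling: 183 × 0.66 + 9 × 0.34 = 123.84 ppm.
(a) Deficit to target: 169 − 123.84 = 45.16 mg/L.
(a) As CaCO₃: 45.16 mg/L × 703,000 L = 31,750 g; ÷ 50 g/eq ÷ 2 = 317.5 mol Na₂CO₃.
(a) Mass: 317.5 × 106 = 33,650 g.

(b) Volume: 189,000 US gal × 3.785 L/gal = 715,365 L.
(b) Rise: 12,100 g / 715,365 L × 1000 = 16.91 mg/L.

(a) 33.7 kg; (b) 16.9 ppm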